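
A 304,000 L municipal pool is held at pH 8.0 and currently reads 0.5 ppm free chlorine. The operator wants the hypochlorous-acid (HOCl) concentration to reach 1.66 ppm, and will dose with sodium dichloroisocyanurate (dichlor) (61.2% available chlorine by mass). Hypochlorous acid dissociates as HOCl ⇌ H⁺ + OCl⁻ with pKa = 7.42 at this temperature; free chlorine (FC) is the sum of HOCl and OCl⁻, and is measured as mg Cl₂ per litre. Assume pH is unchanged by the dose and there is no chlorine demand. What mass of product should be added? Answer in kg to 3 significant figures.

3.71 kg

[OCl⁻]/[HOCl] = 10^(pH − pKa) = 10^(8.0 − 7.42) = 3.802; fraction as HOCl = 1/(1 + 3.802) = 0.2083.
Free chlorine required for 1.66 ppm HOCl: 1.66 / 0.2083 = 7.971 ppm.
FC to add: 7.971 − 0.5 = 7.471 mg/L as Cl₂.
Cl₂ equivalent: 7.471 mg/L × 304,000 L = 2271 g.
Product at 61.2% available Cl: 2271 / 0.612 = 3711 g.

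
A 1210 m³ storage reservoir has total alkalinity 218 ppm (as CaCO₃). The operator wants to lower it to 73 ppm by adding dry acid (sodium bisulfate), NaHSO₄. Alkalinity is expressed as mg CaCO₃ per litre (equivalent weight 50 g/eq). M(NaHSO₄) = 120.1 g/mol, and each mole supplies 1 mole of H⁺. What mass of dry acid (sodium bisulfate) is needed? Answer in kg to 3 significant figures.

Volume: 1210 m³ = 1,210,000 L.
Alkalinity to neutralize: (218 − 73) = 145 mg/L as CaCO₃ × 1,210,000 L = 175,400 g as CaCO₃.
Equivalents of H⁺ required: 175,400 ÷ 50 g/eq = 3509 eq = 3509 mol NaHSO₄.
Mass of NaHSO₄: 3509 × 120.1 = 421,400 g.

421 kg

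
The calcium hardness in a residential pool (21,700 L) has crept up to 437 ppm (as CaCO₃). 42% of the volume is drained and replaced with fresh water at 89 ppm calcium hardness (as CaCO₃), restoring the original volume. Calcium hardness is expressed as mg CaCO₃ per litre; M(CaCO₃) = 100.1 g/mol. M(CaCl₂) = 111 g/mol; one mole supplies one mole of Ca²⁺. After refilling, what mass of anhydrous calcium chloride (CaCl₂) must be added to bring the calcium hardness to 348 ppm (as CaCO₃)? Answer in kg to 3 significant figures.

After draining 42% and refilling: 437 × 0.58 + 89 × 0.42 = 290.84 ppm.
Deficit to target: 348 − 290.84 = 57.16 mg/L.
As CaCO₃: 57.16 mg/L × 21,700 L = 1240 g; ÷ 100.1 = 12.39 mol Ca²⁺.
Mass: 12.39 × 111 = 1375 g.

1.38 kg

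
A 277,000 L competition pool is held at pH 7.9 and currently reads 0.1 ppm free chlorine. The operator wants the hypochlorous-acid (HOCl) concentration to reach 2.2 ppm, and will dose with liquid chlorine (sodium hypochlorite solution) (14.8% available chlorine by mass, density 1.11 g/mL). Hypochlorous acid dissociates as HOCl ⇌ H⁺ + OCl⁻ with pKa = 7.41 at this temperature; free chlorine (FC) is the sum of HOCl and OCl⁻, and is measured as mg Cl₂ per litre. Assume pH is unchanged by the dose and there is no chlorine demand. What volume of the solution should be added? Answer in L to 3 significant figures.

[OCl⁻]/[HOCl] = 10^(pH − pKa) = 10^(7.9 − 7.41) = 3.09; fraction as HOCl = 1/(1 + 3.09) = 0.2445.
Free chlorine required for 2.2 ppm HOCl: 2.2 / 0.2445 = 8.999 ppm.
FC to add: 8.999 − 0.1 = 8.899 mg/L as Cl₂.
Cl₂ equivalent: 8.899 mg/L × 277,000 L = 2465 g.
Product at 14.8% available Cl: 2465 / 0.148 = 16,650 g.
Volume: 16,650 g ÷ 1.11 g/mL = 15,000 mL.

15.0 L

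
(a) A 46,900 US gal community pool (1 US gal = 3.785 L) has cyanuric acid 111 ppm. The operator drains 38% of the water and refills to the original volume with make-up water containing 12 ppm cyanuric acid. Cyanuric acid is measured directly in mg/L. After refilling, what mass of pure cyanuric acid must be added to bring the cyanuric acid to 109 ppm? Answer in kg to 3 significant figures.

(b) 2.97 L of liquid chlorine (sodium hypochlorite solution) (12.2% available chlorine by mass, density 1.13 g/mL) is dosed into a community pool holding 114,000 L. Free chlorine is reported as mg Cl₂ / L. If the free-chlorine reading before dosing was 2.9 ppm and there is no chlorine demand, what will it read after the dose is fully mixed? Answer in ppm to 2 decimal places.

(a) Volume: 46,900 US gal × 3.785 L/gal = 177,516 L.
(a) After draining 38% and refilling: 111 × 0.62 + 12 × 0.38 = 73.38 ppm.
(a) Deficit to target: 109 − 73.38 = 35.62 mg/L.
(a) Mass: 35.62 mg/L × 177,516 L = 6323 g cyanuric acid.

(b) Mass of solution: 2.97 L × 1000 mL/L × 1.13 g/mL = 3356 g.
(b) Available chlorine delivered: 3356 g × 0.122 = 409.4 g as Cl₂.
(b) Concentration rise: 409.4 g / 114,000 L = 3.592 mg/L = 3.59 ppm.
(b) Final FC: 2.9 + 3.59 = 6.49 ppm.

(a) 6.32 kg; (b) 6.49 ppm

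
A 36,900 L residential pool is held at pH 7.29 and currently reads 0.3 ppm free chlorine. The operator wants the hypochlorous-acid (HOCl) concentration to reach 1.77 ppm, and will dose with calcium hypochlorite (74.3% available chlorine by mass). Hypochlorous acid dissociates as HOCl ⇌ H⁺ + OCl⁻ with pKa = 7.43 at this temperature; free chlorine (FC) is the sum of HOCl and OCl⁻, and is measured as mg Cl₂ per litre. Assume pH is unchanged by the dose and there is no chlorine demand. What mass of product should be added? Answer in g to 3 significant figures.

[OCl⁻]/[HOCl] = 10^(pH − pKa) = 10^(7.29 − 7.43) = 0.7244; fraction as HOCl = 1/(1 + 0.7244) = 0.5799.
Free chlorine required for 1.77 ppm HOCl: 1.77 / 0.5799 = 3.052 ppm.
FC to add: 3.052 − 0.3 = 2.752 mg/L as Cl₂.
Cl₂ equivalent: 2.752 mg/L × 36,900 L = 101.6 g.
Product at 74.3% available Cl: 101.6 / 0.743 = 136.7 g.

137 g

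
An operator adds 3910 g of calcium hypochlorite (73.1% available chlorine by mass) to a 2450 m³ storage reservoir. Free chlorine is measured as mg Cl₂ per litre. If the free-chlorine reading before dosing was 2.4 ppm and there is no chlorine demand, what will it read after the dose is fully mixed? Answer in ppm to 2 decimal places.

3.57 ppm

Volume: 2450 m³ = 2,450,000 L.
Available chlorine delivered: 3910 g × 0.731 = 2858 g as Cl₂.
Concentration rise: 2858 g / 2,450,000 L = 1.167 mg/L = 1.17 ppm.
Final FC: 2.4 + 1.17 = 3.57 ppm.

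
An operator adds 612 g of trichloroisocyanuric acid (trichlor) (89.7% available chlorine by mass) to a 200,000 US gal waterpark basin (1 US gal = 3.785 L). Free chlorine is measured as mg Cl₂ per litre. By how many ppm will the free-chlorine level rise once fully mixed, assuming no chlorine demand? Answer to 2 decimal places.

0.73 ppm

Volume: 200,000 US gal × 3.785 L/gal = 757,000 L.
Available chlorine delivered: 612 g × 0.897 = 549 g as Cl₂.
Concentration rise: 549 g / 757,000 L = 0.7252 mg/L = 0.73 ppm.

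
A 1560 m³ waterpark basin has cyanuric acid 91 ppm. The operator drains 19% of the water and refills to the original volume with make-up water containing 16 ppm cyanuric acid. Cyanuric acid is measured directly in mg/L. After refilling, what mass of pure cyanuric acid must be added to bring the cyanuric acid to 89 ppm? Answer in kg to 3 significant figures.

Volume: 1560 m³ = 1,560,000 L.
After draining 19% and refilling: 91 × 0.81 + 16 × 0.19 = 76.75 ppm.
Deficit to target: 89 − 76.75 = 12.25 mg/L.
Mass: 12.25 mg/L × 1,560,000 L = 19,110 g cyanuric acid.

19.1 kg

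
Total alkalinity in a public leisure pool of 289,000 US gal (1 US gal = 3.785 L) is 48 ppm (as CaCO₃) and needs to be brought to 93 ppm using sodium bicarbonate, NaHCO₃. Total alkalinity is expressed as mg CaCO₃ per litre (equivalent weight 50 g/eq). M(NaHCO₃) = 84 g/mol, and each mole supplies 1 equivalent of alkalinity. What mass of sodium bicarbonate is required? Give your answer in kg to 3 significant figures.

Volume: 289,000 US gal × 3.785 L/gal = 1,093,865 L.
Alkalinity to add: (93 − 48) = 45 mg/L as CaCO₃ × 1,093,865 L = 49,220 g as CaCO₃.
Equivalents: 49,220 g ÷ 50 g/eq = 984.5 eq.
NaHCO₃ supplies 1 eq per mole → 984.5 mol.
Mass: 984.5 mol × 84 g/mol = 82,700 g.

82.7 kg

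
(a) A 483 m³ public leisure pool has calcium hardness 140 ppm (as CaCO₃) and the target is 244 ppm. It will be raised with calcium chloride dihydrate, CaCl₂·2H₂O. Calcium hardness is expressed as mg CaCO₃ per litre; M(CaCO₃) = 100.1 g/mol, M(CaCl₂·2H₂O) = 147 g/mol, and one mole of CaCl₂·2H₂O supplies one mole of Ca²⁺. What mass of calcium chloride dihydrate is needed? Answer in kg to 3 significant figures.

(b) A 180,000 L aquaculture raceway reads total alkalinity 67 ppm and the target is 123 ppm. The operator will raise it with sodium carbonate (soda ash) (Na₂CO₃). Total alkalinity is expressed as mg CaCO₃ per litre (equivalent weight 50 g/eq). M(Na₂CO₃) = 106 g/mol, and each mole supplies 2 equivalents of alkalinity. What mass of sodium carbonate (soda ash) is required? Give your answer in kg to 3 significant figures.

(a) 73.8 kg; (b) 10.7 kg

(a) Volume: 483 m³ = 483,000 L.
(a) Hardness to add: (244 − 140) = 104 mg/L as CaCO₃ × 483,000 L = 50,230 g as CaCO₃.
(a) Moles of Ca²⁺ (1 mol Ca²⁺ ≡ 1 mol CaCO₃): 50,230 / 100.1 g/mol = 501.8 mol.
(a) Mass of CaCl₂·2H₂O: 501.8 × 147 = 73,770 g.

(b) Alkalinity to add: (123 − 67) = 56 mg/L as CaCO₃ × 180,000 L = 10,080 g as CaCO₃.
(b) Equivalents: 10,080 g ÷ 50 g/eq = 201.6 eq.
(b) Each mole of Na₂CO₃ supplies 2 eq, so 201.6 / 2 = 100.8 mol.
(b) Mass: 100.8 mol × 106 g/mol = 10,680 g.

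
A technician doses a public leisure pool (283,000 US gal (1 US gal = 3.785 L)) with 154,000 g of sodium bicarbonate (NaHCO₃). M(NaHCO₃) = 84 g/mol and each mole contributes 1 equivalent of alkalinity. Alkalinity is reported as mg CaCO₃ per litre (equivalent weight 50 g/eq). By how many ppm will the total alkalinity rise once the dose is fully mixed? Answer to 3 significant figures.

85.6 ppm

Volume: 283,000 US gal × 3.785 L/gal = 1,071,155 L.
Moles of NaHCO₃: 154,000 g ÷ 84 g/mol = 1833 mol → 1833 eq of alkalinity.
As CaCO₃: 1833 eq × 50 g/eq = 91,670 g.
Rise: 91,670 g / 1,071,155 L × 1000 = 85.58 mg/L.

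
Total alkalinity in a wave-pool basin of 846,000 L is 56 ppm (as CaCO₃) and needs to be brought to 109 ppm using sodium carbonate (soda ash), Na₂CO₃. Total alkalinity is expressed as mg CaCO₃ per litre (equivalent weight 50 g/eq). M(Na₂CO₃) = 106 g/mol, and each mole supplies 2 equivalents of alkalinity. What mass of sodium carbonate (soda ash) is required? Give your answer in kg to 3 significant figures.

Alkalinity to add: (109 − 56) = 53 mg/L as CaCO₃ × 846,000 L = 44,840 g as CaCO₃.
Equivalents: 44,840 g ÷ 50 g/eq = 896.8 eq.
Each mole of Na₂CO₃ supplies 2 eq, so 896.8 / 2 = 448.4 mol.
Mass: 448.4 mol × 106 g/mol = 47,530 g.

47.5 kg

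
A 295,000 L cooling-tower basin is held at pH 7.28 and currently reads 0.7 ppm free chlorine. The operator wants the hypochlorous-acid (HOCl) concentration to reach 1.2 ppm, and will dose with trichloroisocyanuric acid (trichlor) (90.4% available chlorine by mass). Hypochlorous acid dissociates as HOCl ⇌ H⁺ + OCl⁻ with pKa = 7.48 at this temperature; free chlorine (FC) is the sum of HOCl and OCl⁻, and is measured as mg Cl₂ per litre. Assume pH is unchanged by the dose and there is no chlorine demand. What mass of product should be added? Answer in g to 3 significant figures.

[OCl⁻]/[HOCl] = 10^(pH − pKa) = 10^(7.28 − 7.48) = 0.631; fraction as HOCl = 1/(1 + 0.631) = 0.6131.
Free chlorine required for 1.2 ppm HOCl: 1.2 / 0.6131 = 1.957 ppm.
FC to add: 1.957 − 0.7 = 1.257 mg/L as Cl₂.
Cl₂ equivalent: 1.257 mg/L × 295,000 L = 370.9 g.
Product at 90.4% available Cl: 370.9 / 0.904 = 410.2 g.

410 g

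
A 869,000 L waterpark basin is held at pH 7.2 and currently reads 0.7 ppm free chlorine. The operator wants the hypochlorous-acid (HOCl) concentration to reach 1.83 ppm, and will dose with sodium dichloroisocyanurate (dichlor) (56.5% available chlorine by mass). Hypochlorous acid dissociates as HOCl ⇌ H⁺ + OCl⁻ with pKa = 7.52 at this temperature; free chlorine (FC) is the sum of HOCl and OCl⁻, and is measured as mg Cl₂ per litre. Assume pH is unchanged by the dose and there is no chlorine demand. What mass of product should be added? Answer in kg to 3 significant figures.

3.09 kg

[OCl⁻]/[HOCl] = 10^(pH − pKa) = 10^(7.2 − 7.52) = 0.4786; fraction as HOCl = 1/(1 + 0.4786) = 0.6763.
Free chlorine required for 1.83 ppm HOCl: 1.83 / 0.6763 = 2.706 ppm.
FC to add: 2.706 − 0.7 = 2.006 mg/L as Cl₂.
Cl₂ equivalent: 2.006 mg/L × 869,000 L = 1743 g.
Product at 56.5% available Cl: 1743 / 0.565 = 3085 g.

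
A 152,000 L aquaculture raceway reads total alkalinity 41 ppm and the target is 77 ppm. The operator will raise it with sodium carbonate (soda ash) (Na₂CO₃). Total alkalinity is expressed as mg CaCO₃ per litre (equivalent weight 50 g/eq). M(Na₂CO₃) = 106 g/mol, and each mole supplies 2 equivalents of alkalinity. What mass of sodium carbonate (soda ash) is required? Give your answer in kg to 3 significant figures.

5.80 kg

Alkalinity to add: (77 − 41) = 36 mg/L as CaCO₃ × 152,000 L = 5472 g as CaCO₃.
Equivalents: 5472 g ÷ 50 g/eq = 109.4 eq.
Each mole of Na₂CO₃ supplies 2 eq, so 109.4 / 2 = 54.72 mol.
Mass: 54.72 mol × 106 g/mol = 5800 g.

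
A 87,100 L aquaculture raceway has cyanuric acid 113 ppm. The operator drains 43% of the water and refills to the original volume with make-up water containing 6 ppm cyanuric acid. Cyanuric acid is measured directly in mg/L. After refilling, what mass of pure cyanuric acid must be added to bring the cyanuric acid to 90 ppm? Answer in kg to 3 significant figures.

2.00 kg

After draining 43% and refilling: 113 × 0.57 + 6 × 0.43 = 66.99 ppm.
Deficit to target: 90 − 66.99 = 23.01 mg/L.
Mass: 23.01 mg/L × 87,100 L = 2004 g cyanuric acid.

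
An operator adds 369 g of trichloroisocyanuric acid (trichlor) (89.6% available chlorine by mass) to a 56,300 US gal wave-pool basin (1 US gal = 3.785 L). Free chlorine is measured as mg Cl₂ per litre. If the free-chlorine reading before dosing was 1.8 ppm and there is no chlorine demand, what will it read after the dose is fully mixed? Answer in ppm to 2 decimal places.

Volume: 56,300 US gal × 3.785 L/gal = 213,096 L.
Available chlorine delivered: 369 g × 0.896 = 330.6 g as Cl₂.
Concentration rise: 330.6 g / 213,096 L = 1.552 mg/L = 1.55 ppm.
Final FC: 1.8 + 1.55 = 3.35 ppm.

3.35 ppm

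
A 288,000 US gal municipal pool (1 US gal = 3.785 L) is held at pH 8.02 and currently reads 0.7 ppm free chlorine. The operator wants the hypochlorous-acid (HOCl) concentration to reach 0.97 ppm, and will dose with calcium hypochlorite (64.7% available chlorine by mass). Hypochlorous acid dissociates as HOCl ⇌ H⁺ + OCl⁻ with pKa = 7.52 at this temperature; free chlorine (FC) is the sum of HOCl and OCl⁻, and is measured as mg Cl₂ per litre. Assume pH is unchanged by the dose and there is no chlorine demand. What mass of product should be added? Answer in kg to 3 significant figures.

Volume: 288,000 US gal × 3.785 L/gal = 1,090,080 L.
[OCl⁻]/[HOCl] = 10^(pH − pKa) = 10^(8.02 − 7.52) = 3.162; fraction as HOCl = 1/(1 + 3.162) = 0.2403.
Free chlorine required for 0.97 ppm HOCl: 0.97 / 0.2403 = 4.037 ppm.
FC to add: 4.037 − 0.7 = 3.337 mg/L as Cl₂.
Cl₂ equivalent: 3.337 mg/L × 1,090,080 L = 3638 g.
Product at 64.7% available Cl: 3638 / 0.647 = 5623 g.

5.62 kg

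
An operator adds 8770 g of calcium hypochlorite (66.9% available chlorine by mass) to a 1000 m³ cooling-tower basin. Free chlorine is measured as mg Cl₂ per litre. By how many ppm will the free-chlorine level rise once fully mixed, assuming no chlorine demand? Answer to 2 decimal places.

Volume: 1000 m³ = 1,000,000 L.
Available chlorine delivered: 8770 g × 0.669 = 5867 g as Cl₂.
Concentration rise: 5867 g / 1,000,000 L = 5.867 mg/L = 5.87 ppm.

5.87 ppm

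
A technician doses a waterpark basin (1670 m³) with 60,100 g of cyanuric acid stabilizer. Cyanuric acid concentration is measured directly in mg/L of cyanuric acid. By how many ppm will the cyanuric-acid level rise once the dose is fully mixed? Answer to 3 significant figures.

Volume: 1670 m³ = 1,670,000 L.
Rise: 60,100 g / 1,670,000 L × 1000 = 35.99 mg/L.

36.0 ppm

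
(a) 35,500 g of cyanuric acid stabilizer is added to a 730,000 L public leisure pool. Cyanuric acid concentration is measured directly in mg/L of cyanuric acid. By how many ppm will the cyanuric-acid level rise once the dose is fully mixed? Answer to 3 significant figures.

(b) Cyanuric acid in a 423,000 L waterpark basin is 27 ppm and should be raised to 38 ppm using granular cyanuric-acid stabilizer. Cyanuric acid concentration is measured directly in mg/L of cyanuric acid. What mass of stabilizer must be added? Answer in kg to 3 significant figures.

(a) Rise: 35,500 g / 730,000 L × 1000 = 48.63 mg/L.

(b) CYA to add: (38 − 27) = 11 mg/L × 423,000 L = 4653 g cyanuric acid.

(a) 48.6 ppm; (b) 4.65 kg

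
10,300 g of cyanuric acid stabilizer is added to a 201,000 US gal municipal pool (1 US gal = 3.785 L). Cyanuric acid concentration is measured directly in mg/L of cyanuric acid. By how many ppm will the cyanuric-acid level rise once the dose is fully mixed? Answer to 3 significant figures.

13.5 ppm

Volume: 201,000 US gal × 3.785 L/gal = 760,785 L.
Rise: 10,300 g / 760,785 L × 1000 = 13.54 mg/L.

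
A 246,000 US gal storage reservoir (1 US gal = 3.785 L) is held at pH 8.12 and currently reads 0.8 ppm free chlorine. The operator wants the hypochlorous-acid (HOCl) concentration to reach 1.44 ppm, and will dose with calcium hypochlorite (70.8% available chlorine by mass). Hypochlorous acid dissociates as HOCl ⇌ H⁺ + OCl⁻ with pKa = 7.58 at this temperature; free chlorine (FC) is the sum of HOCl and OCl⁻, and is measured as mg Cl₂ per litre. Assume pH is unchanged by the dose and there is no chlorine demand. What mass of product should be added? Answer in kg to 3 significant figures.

Volume: 246,000 US gal × 3.785 L/gal = 931,110 L.
[OCl⁻]/[HOCl] = 10^(pH − pKa) = 10^(8.12 − 7.58) = 3.467; fraction as HOCl = 1/(1 + 3.467) = 0.2238.
Free chlorine required for 1.44 ppm HOCl: 1.44 / 0.2238 = 6.433 ppm.
FC to add: 6.433 − 0.8 = 5.633 mg/L as Cl₂.
Cl₂ equivalent: 5.633 mg/L × 931,110 L = 5245 g.
Product at 70.8% available Cl: 5245 / 0.708 = 7408 g.

7.41 kg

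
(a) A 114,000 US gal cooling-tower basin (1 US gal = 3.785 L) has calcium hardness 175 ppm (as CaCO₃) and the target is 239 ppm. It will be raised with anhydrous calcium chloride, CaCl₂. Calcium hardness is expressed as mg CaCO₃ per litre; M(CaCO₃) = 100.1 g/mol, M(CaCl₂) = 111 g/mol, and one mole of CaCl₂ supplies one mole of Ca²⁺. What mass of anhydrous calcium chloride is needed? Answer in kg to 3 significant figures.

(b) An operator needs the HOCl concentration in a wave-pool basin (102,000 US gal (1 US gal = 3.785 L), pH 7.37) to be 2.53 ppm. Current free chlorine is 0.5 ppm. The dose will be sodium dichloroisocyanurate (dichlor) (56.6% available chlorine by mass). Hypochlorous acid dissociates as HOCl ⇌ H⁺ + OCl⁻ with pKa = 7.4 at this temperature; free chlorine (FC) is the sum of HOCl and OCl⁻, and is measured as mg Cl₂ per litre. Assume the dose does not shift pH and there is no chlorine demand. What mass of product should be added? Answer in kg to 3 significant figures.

(a) 30.6 kg; (b) 3.00 kg

(a) Volume: 114,000 US gal × 3.785 L/gal = 431,490 L.
(a) Hardness to add: (239 − 175) = 64 mg/L as CaCO₃ × 431,490 L = 27,620 g as CaCO₃.
(a) Moles of Ca²⁺ (1 mol Ca²⁺ ≡ 1 mol CaCO₃): 27,620 / 100.1 g/mol = 275.9 mol.
(a) Mass of CaCl₂: 275.9 × 111 = 30,620 g.

(b) Volume: 102,000 US gal × 3.785 L/gal = 386,070 L.
(b) [OCl⁻]/[HOCl] = 10^(pH − pKa) = 10^(7.37 − 7.4) = 0.9333; fraction as HOCl = 1/(1 + 0.9333) = 0.5173.
(b) Free chlorine required for 2.53 ppm HOCl: 2.53 / 0.5173 = 4.891 ppm.
(b) FC to add: 4.891 − 0.5 = 4.391 mg/L as Cl₂.
(b) Cl₂ equivalent: 4.391 mg/L × 386,070 L = 1695 g.
(b) Product at 56.6% available Cl: 1695 / 0.566 = 2995 g.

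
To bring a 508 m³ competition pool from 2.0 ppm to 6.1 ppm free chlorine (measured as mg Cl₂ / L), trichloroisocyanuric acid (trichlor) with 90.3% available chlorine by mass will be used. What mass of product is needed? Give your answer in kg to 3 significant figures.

2.31 kg

Volume: 508 m³ = 508,000 L.
Chlorine deficit: 6.1 − 2.0 = 4.1 ppm = 4.1 mg/L as Cl₂.
Cl₂ equivalent needed: 4.1 mg/L × 508,000 L = 2,083,000 mg = 2083 g.
Product at 90.3% available chlorine: 2083 / 0.903 = 2307 g.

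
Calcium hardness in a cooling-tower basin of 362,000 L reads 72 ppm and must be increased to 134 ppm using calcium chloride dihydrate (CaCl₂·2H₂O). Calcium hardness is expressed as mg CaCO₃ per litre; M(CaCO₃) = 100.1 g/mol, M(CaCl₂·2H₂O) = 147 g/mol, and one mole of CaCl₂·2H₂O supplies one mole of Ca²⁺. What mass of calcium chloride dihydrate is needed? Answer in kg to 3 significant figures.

Hardness to add: (134 − 72) = 62 mg/L as CaCO₃ × 362,000 L = 22,440 g as CaCO₃.
Moles of Ca²⁺ (1 mol Ca²⁺ ≡ 1 mol CaCO₃): 22,440 / 100.1 g/mol = 224.2 mol.
Mass of CaCl₂·2H₂O: 224.2 × 147 = 32,960 g.

33.0 kg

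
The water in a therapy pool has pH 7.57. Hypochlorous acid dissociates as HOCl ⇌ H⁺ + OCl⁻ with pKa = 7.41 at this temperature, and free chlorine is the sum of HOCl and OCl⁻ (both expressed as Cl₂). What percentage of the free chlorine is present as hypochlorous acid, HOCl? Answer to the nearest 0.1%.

40.9%

[OCl⁻]/[HOCl] = 10^(pH − pKa) = 10^(7.57 − 7.41) = 10^0.16 = 1.445.
Fraction as HOCl = 1 / (1 + 1.445) = 0.4089.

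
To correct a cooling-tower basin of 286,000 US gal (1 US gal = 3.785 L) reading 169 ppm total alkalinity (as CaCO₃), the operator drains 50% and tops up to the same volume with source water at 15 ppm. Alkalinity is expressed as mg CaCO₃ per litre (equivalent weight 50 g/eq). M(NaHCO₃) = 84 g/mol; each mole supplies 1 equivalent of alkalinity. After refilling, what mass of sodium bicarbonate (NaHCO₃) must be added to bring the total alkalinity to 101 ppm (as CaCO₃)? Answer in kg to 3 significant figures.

Volume: 286,000 US gal × 3.785 L/gal = 1,082,510 L.
After draining 50% and refilling: 169 × 0.50 + 15 × 0.50 = 92 ppm.
Deficit to target: 101 − 92 = 9 mg/L.
As CaCO₃: 9 mg/L × 1,082,510 L = 9743 g; ÷ 50 g/eq ÷ 1 = 194.9 mol NaHCO₃.
Mass: 194.9 × 84 = 16,370 g.

16.4 kg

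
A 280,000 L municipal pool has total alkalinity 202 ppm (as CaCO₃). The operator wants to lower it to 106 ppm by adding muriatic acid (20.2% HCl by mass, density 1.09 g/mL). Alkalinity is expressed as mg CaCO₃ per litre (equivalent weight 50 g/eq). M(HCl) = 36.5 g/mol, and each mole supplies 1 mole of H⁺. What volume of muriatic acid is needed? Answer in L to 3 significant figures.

89.1 L

Alkalinity to neutralize: (202 − 106) = 96 mg/L as CaCO₃ × 280,000 L = 26,880 g as CaCO₃.
Equivalents of H⁺ required: 26,880 ÷ 50 g/eq = 537.6 eq = 537.6 mol HCl.
Mass of HCl: 537.6 × 36.5 = 19,620 g.
Mass of 20.2% solution: 19,620 / 0.202 = 97,140 g.
Volume: 97,140 g ÷ 1.09 g/mL = 89,120 mL.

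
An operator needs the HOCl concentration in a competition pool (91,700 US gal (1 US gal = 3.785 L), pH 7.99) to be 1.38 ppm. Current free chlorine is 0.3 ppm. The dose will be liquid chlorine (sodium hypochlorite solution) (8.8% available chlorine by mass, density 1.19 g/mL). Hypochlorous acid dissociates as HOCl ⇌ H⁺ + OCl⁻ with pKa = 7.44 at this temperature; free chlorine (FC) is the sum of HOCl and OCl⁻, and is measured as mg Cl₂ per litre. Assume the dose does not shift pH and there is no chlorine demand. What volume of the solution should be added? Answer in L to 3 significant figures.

Volume: 91,700 US gal × 3.785 L/gal = 347,084 L.
[OCl⁻]/[HOCl] = 10^(pH − pKa) = 10^(7.99 − 7.44) = 3.548; fraction as HOCl = 1/(1 + 3.548) = 0.2199.
Free chlorine required for 1.38 ppm HOCl: 1.38 / 0.2199 = 6.276 ppm.
FC to add: 6.276 − 0.3 = 5.976 mg/L as Cl₂.
Cl₂ equivalent: 5.976 mg/L × 347,084 L = 2074 g.
Product at 8.8% available Cl: 2074 / 0.088 = 23,570 g.
Volume: 23,570 g ÷ 1.19 g/mL = 19,810 mL.

19.8 L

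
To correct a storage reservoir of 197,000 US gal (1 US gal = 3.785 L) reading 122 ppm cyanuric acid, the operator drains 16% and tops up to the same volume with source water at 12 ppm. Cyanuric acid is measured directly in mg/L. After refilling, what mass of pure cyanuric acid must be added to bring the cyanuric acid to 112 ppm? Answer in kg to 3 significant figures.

Volume: 197,000 US gal × 3.785 L/gal = 745,645 L.
After draining 16% and refilling: 122 × 0.84 + 12 × 0.16 = 104.4 ppm.
Deficit to target: 112 − 104.4 = 7.6 mg/L.
Mass: 7.6 mg/L × 745,645 L = 5667 g cyanuric acid.

5.67 kg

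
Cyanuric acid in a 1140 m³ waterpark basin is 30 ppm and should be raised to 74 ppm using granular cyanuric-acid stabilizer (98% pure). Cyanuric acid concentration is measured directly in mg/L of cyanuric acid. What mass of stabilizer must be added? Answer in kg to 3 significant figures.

Volume: 1140 m³ = 1,140,000 L.
CYA to add: (74 − 30) = 44 mg/L × 1,140,000 L = 50,160 g cyanuric acid.
At 98% purity: 50,160 / 0.98 = 51,180 g product.

51.2 kg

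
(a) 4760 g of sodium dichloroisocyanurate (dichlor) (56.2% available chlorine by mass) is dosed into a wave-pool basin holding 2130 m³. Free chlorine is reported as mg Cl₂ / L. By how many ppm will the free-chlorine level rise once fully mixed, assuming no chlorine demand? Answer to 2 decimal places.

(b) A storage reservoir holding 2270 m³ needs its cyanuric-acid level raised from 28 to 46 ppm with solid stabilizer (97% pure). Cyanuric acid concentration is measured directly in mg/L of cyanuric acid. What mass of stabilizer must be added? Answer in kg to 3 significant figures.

(a) 1.26 ppm; (b) 42.1 kg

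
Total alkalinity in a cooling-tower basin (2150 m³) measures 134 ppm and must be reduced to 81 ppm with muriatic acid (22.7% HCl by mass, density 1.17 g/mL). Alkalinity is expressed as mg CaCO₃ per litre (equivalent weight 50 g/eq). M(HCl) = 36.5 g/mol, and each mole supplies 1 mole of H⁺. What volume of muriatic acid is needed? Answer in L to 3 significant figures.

Volume: 2150 m³ = 2,150,000 L.
Alkalinity to neutralize: (134 − 81) = 53 mg/L as CaCO₃ × 2,150,000 L = 114,000 g as CaCO₃.
Equivalents of H⁺ required: 114,000 ÷ 50 g/eq = 2279 eq = 2279 mol HCl.
Mass of HCl: 2279 × 36.5 = 83,180 g.
Mass of 22.7% solution: 83,180 / 0.227 = 366,400 g.
Volume: 366,400 g ÷ 1.17 g/mL = 313,200 mL.

313 L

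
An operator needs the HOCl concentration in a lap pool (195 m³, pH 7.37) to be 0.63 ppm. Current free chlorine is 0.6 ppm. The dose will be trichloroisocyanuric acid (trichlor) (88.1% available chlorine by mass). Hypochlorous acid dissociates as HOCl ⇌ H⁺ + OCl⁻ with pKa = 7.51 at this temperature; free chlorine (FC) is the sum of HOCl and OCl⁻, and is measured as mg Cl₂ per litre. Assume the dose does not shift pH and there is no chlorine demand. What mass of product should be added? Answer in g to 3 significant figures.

108 g

Volume: 195 m³ = 195,000 L.
[OCl⁻]/[HOCl] = 10^(pH − pKa) = 10^(7.37 − 7.51) = 0.7244; fraction as HOCl = 1/(1 + 0.7244) = 0.5799.
Free chlorine required for 0.63 ppm HOCl: 0.63 / 0.5799 = 1.086 ppm.
FC to add: 1.086 − 0.6 = 0.4864 mg/L as Cl₂.
Cl₂ equivalent: 0.4864 mg/L × 195,000 L = 94.85 g.
Product at 88.1% available Cl: 94.85 / 0.881 = 107.7 g.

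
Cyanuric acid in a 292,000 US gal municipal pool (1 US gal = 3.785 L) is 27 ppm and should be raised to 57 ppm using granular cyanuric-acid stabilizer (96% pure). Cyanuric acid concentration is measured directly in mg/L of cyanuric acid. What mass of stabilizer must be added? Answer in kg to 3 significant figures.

Volume: 292,000 US gal × 3.785 L/gal = 1,105,220 L.
CYA to add: (57 − 27) = 30 mg/L × 1,105,220 L = 33,160 g cyanuric acid.
At 96% purity: 33,160 / 0.96 = 34,540 g product.

34.5 kg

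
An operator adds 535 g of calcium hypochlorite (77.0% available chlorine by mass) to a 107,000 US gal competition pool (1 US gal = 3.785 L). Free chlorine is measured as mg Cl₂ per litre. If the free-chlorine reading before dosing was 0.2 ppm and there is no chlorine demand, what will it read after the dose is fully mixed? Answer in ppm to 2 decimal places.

Volume: 107,000 US gal × 3.785 L/gal = 404,995 L.
Available chlorine delivered: 535 g × 0.77 = 411.9 g as Cl₂.
Concentration rise: 411.9 g / 404,995 L = 1.017 mg/L = 1.02 ppm.
Final FC: 0.2 + 1.02 = 1.22 ppm.

1.22 ppm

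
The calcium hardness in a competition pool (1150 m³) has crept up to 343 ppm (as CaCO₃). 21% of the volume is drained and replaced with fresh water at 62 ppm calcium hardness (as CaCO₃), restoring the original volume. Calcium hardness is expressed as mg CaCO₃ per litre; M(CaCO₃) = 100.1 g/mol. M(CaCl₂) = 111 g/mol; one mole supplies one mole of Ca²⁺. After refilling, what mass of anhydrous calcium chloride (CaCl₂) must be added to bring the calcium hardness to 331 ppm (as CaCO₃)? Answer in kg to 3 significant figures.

Volume: 1150 m³ = 1,150,000 L.
After draining 21% and refilling: 343 × 0.79 + 62 × 0.21 = 283.99 ppm.
Deficit to target: 331 − 283.99 = 47.01 mg/L.
As CaCO₃: 47.01 mg/L × 1,150,000 L = 54,060 g; ÷ 100.1 = 540.1 mol Ca²⁺.
Mass: 540.1 × 111 = 59,950 g.

59.9 kg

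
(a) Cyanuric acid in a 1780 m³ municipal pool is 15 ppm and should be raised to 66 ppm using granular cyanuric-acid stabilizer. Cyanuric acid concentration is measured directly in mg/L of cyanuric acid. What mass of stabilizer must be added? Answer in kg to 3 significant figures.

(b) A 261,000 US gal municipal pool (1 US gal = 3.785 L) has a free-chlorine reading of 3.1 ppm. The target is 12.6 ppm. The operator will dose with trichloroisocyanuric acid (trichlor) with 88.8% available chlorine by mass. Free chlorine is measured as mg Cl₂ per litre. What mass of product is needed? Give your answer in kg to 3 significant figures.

(a) Volume: 1780 m³ = 1,780,000 L.
(a) CYA to add: (66 − 15) = 51 mg/L × 1,780,000 L = 90,780 g cyanuric acid.

(b) Volume: 261,000 US gal × 3.785 L/gal = 987,885 L.
(b) Chlorine deficit: 12.6 − 3.1 = 9.5 ppm = 9.5 mg/L as Cl₂.
(b) Cl₂ equivalent needed: 9.5 mg/L × 987,885 L = 9,385,000 mg = 9385 g.
(b) Product at 88.8% available chlorine: 9385 / 0.888 = 10,570 g.

(a) 90.8 kg; (b) 10.6 kg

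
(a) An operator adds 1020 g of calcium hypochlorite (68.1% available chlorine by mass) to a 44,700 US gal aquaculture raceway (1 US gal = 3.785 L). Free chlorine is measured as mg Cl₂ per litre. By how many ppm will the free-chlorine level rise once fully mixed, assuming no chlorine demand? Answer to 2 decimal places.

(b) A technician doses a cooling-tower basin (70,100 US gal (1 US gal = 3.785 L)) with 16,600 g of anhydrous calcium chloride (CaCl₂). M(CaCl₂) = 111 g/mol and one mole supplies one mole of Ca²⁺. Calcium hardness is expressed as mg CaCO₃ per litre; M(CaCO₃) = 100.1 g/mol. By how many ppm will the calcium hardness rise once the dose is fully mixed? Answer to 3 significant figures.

(a) Volume: 44,700 US gal × 3.785 L/gal = 169,190 L.
(a) Available chlorine delivered: 1020 g × 0.681 = 694.6 g as Cl₂.
(a) Concentration rise: 694.6 g / 169,190 L = 4.106 mg/L = 4.11 ppm.

(b) Volume: 70,100 US gal × 3.785 L/gal = 265,328 L.
(b) Moles of Ca²⁺: 16,600 g ÷ 111 g/mol = 149.5 mol.
(b) As CaCO₃: 149.5 mol × 100.1 g/mol = 14,970 g.
(b) Rise: 14,970 g / 265,328 L × 1000 = 56.42 mg/L.

(a) 4.11 ppm; (b) 56.4 ppm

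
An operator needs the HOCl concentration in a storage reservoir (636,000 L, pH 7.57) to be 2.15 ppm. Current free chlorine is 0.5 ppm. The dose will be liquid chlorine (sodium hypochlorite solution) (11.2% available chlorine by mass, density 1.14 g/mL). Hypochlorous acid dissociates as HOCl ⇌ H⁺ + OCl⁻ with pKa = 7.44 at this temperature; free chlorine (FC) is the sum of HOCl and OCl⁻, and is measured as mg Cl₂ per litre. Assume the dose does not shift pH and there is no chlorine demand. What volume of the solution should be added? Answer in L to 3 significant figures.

[OCl⁻]/[HOCl] = 10^(pH − pKa) = 10^(7.57 − 7.44) = 1.349; fraction as HOCl = 1/(1 + 1.349) = 0.4257.
Free chlorine required for 2.15 ppm HOCl: 2.15 / 0.4257 = 5.05 ppm.
FC to add: 5.05 − 0.5 = 4.55 mg/L as Cl₂.
Cl₂ equivalent: 4.55 mg/L × 636,000 L = 2894 g.
Product at 11.2% available Cl: 2894 / 0.112 = 25,840 g.
Volume: 25,840 g ÷ 1.14 g/mL = 22,670 mL.

22.7 L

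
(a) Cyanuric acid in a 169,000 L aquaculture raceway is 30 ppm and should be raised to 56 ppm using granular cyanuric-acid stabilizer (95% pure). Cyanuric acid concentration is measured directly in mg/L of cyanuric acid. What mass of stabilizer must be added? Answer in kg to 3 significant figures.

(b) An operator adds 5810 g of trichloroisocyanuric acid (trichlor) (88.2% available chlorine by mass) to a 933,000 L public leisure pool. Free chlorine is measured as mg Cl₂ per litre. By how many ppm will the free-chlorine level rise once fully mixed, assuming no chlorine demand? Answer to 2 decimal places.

(a) 4.63 kg; (b) 5.49 ppm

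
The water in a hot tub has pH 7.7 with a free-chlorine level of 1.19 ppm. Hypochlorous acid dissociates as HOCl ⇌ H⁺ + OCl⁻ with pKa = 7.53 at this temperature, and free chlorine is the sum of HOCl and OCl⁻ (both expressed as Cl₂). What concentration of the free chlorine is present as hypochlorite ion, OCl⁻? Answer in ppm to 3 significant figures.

0.710 ppm

[OCl⁻]/[HOCl] = 10^(pH − pKa) = 10^(7.7 − 7.53) = 10^0.17 = 1.479.
Fraction as HOCl = 1 / (1 + 1.479) = 0.4034.
OCl⁻ = (1 − 0.4034) × 1.19 ppm = 0.71 ppm.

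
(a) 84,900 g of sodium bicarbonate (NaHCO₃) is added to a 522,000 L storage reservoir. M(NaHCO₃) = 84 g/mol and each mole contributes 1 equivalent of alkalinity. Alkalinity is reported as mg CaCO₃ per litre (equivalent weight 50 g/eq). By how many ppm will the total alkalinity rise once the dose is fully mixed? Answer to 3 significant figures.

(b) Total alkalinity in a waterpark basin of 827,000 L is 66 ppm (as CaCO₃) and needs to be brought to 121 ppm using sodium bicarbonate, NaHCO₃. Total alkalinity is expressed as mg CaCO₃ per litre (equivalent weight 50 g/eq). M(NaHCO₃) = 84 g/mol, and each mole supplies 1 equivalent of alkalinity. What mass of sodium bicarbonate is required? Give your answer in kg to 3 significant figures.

(a) 96.8 ppm; (b) 76.4 kg

(a) Moles of NaHCO₃: 84,900 g ÷ 84 g/mol = 1011 mol → 1011 eq of alkalinity.
(a) As CaCO₃: 1011 eq × 50 g/eq = 50,540 g.
(a) Rise: 50,540 g / 522,000 L × 1000 = 96.81 mg/L.

(b) Alkalinity to add: (121 − 66) = 55 mg/L as CaCO₃ × 827,000 L = 45,480 g as CaCO₃.
(b) Equivalents: 45,480 g ÷ 50 g/eq = 909.7 eq.
(b) NaHCO₃ supplies 1 eq per mole → 909.7 mol.
(b) Mass: 909.7 mol × 84 g/mol = 76,410 g.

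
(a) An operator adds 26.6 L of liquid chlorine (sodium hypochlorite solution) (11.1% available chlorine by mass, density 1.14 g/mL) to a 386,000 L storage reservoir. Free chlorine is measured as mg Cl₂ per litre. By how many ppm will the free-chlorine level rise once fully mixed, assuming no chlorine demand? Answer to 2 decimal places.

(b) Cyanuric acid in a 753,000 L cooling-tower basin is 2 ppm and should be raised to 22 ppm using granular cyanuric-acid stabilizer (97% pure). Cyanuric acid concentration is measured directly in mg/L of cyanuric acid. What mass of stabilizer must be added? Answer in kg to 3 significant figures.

(a) Mass of solution: 26.6 L × 1000 mL/L × 1.14 g/mL = 30,320 g.
(a) Available chlorine delivered: 30,320 g × 0.111 = 3366 g as Cl₂.
(a) Concentration rise: 3366 g / 386,000 L = 8.72 mg/L = 8.72 ppm.

(b) CYA to add: (22 − 2) = 20 mg/L × 753,000 L = 15,060 g cyanuric acid.
(b) At 97% purity: 15,060 / 0.97 = 15,530 g product.

(a) 8.72 ppm; (b) 15.5 kg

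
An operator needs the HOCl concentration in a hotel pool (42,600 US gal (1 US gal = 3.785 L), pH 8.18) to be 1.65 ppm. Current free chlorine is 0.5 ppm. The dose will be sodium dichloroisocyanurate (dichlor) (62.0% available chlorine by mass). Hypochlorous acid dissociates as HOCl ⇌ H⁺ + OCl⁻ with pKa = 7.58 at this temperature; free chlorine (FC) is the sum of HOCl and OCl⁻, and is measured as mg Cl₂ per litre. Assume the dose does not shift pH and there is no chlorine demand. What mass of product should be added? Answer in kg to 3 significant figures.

2.01 kg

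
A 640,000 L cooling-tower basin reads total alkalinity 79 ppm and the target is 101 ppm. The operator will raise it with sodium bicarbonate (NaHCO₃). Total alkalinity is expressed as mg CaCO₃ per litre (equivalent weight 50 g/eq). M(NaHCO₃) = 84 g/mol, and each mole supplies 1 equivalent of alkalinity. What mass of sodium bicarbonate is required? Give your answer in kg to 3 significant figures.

Alkalinity to add: (101 − 79) = 22 mg/L as CaCO₃ × 640,000 L = 14,080 g as CaCO₃.
Equivalents: 14,080 g ÷ 50 g/eq = 281.6 eq.
NaHCO₃ supplies 1 eq per mole → 281.6 mol.
Mass: 281.6 mol × 84 g/mol = 23,650 g.

23.7 kg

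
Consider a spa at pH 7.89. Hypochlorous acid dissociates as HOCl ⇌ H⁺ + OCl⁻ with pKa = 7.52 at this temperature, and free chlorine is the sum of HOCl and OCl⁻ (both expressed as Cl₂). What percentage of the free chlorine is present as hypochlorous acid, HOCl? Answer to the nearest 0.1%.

[OCl⁻]/[HOCl] = 10^(pH − pKa) = 10^(7.89 − 7.52) = 10^0.37 = 2.344.
Fraction as HOCl = 1 / (1 + 2.344) = 0.299.

29.9%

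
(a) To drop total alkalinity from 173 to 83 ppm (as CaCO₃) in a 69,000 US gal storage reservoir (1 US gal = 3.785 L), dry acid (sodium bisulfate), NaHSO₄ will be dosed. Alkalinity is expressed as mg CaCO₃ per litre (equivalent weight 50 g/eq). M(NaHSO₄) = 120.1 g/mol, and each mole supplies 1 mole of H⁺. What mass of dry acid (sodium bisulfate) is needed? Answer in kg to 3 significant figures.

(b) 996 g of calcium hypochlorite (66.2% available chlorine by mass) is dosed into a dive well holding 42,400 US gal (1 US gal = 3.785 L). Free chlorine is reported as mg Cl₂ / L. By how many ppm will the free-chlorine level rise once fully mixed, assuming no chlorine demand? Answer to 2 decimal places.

(a) Volume: 69,000 US gal × 3.785 L/gal = 261,165 L.
(a) Alkalinity to neutralize: (173 − 83) = 90 mg/L as CaCO₃ × 261,165 L = 23,500 g as CaCO₃.
(a) Equivalents of H⁺ required: 23,500 ÷ 50 g/eq = 470.1 eq = 470.1 mol NaHSO₄.
(a) Mass of NaHSO₄: 470.1 × 120.1 = 56,460 g.

(b) Volume: 42,400 US gal × 3.785 L/gal = 160,484 L.
(b) Available chlorine delivered: 996 g × 0.662 = 659.4 g as Cl₂.
(b) Concentration rise: 659.4 g / 160,484 L = 4.109 mg/L = 4.11 ppm.

(a) 56.5 kg; (b) 4.11 ppm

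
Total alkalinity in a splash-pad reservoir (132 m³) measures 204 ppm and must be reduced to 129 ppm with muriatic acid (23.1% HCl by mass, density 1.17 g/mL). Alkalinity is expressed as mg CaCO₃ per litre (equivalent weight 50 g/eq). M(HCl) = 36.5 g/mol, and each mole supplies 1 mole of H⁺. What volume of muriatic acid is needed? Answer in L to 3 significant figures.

26.7 L

Volume: 132 m³ = 132,000 L.
Alkalinity to neutralize: (204 − 129) = 75 mg/L as CaCO₃ × 132,000 L = 9900 g as CaCO₃.
Equivalents of H⁺ required: 9900 ÷ 50 g/eq = 198 eq = 198 mol HCl.
Mass of HCl: 198 × 36.5 = 7227 g.
Mass of 23.1% solution: 7227 / 0.231 = 31,290 g.
Volume: 31,290 g ÷ 1.17 g/mL = 26,740 mL.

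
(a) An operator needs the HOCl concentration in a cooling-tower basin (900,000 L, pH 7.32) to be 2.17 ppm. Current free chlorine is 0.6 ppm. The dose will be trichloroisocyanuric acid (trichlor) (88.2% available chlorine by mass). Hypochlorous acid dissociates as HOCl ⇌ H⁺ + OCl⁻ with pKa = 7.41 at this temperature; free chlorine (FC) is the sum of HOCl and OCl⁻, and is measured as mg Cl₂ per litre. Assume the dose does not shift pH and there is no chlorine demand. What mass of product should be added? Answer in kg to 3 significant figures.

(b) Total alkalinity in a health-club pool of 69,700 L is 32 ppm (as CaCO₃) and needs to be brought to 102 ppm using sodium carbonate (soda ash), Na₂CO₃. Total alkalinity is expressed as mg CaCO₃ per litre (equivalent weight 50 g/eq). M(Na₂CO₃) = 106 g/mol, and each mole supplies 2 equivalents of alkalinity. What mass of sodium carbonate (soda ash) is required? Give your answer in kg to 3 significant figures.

(a) 3.40 kg; (b) 5.17 kg

(a) [OCl⁻]/[HOCl] = 10^(pH − pKa) = 10^(7.32 − 7.41) = 0.8128; fraction as HOCl = 1/(1 + 0.8128) = 0.5516.
(a) Free chlorine required for 2.17 ppm HOCl: 2.17 / 0.5516 = 3.934 ppm.
(a) FC to add: 3.934 − 0.6 = 3.334 mg/L as Cl₂.
(a) Cl₂ equivalent: 3.334 mg/L × 900,000 L = 3000 g.
(a) Product at 88.2% available Cl: 3000 / 0.882 = 3402 g.

(b) Alkalinity to add: (102 − 32) = 70 mg/L as CaCO₃ × 69,700 L = 4879 g as CaCO₃.
(b) Equivalents: 4879 g ÷ 50 g/eq = 97.58 eq.
(b) Each mole of Na₂CO₃ supplies 2 eq, so 97.58 / 2 = 48.79 mol.
(b) Mass: 48.79 mol × 106 g/mol = 5172 g.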